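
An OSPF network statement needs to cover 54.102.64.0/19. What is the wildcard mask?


Subnet mask: 255.255.224.0
Wildcard = 255.255.255.255 - subnet mask
255 - 255 = 0
255 - 255 = 0
255 - 224 = 31
255 - 0 = 255
Wildcard: 0.0.31.255


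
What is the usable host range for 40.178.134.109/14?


Network: 40.176.0.0
Broadcast: 40.179.255.255
First usable = network + 1
Last usable = broadcast - 1
Range: 40.176.0.1 to 40.179.255.254


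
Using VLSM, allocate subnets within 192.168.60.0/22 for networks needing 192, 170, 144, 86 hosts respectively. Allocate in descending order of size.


192 hosts -> /24 (254 usable): 192.168.60.0/24
170 hosts -> /24 (254 usable): 192.168.61.0/24
144 hosts -> /24 (254 usable): 192.168.62.0/24
86 hosts -> /25 (126 usable): 192.168.63.0/25
Allocation: 192.168.60.0/24 (192 hosts, 254 usable); 192.168.61.0/24 (170 hosts, 254 usable); 192.168.62.0/24 (144 hosts, 254 usable); 192.168.63.0/25 (86 hosts, 126 usable)


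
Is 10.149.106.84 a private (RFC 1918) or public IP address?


RFC 1918 private ranges:
  10.0.0.0/8 (10.0.0.0 - 10.255.255.255)
  172.16.0.0/12 (172.16.0.0 - 172.31.255.255)
  192.168.0.0/16 (192.168.0.0 - 192.168.255.255)
Private (in 10.0.0.0/8)


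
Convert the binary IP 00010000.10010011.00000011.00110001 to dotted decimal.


00010000 = 16
10010011 = 147
00000011 = 3
00110001 = 49
IP: 16.147.3.49


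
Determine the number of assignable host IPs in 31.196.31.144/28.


Host bits = 32 - 28 = 4
Total addresses = 2^4 = 16
Usable = total - 2 (network and broadcast)
Usable hosts: 14


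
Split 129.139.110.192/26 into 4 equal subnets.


New prefix = 26 + 2 = 28
Each subnet has 16 addresses
  129.139.110.192/28
  129.139.110.208/28
  129.139.110.224/28
  129.139.110.240/28
Subnets: 129.139.110.192/28, 129.139.110.208/28, 129.139.110.224/28, 129.139.110.240/28


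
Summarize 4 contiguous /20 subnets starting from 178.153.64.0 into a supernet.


Original prefix: /20
Number of subnets: 4 = 2^2
New prefix = 20 - 2 = 18
Supernet: 178.153.64.0/18


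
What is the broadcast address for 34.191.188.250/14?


Network: 34.188.0.0/14
Host bits = 18
Set all host bits to 1:
Broadcast: 34.191.255.255


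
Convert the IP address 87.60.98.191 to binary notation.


87 = 01010111
60 = 00111100
98 = 01100010
191 = 10111111
Binary: 01010111.00111100.01100010.10111111


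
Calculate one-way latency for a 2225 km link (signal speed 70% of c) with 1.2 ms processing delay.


Speed = 0.7 * 3e5 km/s = 210000 km/s
Propagation delay = 2225 / 210000 = 0.0106 s = 10.5952 ms
Processing delay = 1.2 ms
Total one-way latency = 11.7952 ms


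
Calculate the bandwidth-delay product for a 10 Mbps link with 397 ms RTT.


BDP = bandwidth * RTT
= 10 Mbps * 397 ms
= 10 * 1e6 * 397 / 1000 bits
= 3970000 bits
= 496250 bytes
= 484.6191 KB
BDP = 3970000 bits (496250 bytes)


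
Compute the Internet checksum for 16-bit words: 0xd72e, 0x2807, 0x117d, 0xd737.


Sum all words (with carry folding):
+ 0xd72e = 0xd72e
+ 0x2807 = 0xff35
+ 0x117d = 0x10b3
+ 0xd737 = 0xe7ea
One's complement: ~0xe7ea
Checksum = 0x1815


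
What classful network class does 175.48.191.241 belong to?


First octet: 175
Binary: 10101111
10xxxxxx -> Class B (128-191)
Class B, default mask 255.255.0.0 (/16)


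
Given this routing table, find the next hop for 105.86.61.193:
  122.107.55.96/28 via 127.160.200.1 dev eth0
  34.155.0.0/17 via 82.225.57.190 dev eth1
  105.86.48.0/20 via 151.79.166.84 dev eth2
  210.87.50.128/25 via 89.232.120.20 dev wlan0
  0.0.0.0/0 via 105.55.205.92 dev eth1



Longest prefix match for 105.86.61.193:
  /28 122.107.55.96: no
  /17 34.155.0.0: no
  /20 105.86.48.0: MATCH
  /25 210.87.50.128: no
  /0 0.0.0.0: MATCH
Selected: next-hop 151.79.166.84 via eth2 (matched /20)


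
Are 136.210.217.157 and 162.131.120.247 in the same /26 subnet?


Mask: 255.255.255.192
136.210.217.157 AND mask = 136.210.217.128
162.131.120.247 AND mask = 162.131.120.192
No, different subnets (136.210.217.128 vs 162.131.120.192)


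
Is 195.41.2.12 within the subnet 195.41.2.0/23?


Subnet network: 195.41.2.0
Test IP AND mask: 195.41.2.0
Yes, 195.41.2.12 is in 195.41.2.0/23


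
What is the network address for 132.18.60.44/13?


IP:   10000100.00010010.00111100.00101100
Mask: 11111111.11111000.00000000.00000000
AND operation:
Net:  10000100.00010000.00000000.00000000
Network: 132.16.0.0/13


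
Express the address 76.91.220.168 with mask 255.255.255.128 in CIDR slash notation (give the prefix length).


Binary: 11111111.11111111.11111111.10000000
Count leading 1s
Prefix: /25


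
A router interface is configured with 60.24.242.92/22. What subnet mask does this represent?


/22 means 22 network bits, 10 host bits
Binary: 11111111111111111111110000000000
Mask: 255.255.252.0


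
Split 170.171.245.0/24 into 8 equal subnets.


New prefix = 24 + 3 = 27
Each subnet has 32 addresses
  170.171.245.0/27
  170.171.245.32/27
  170.171.245.64/27
  170.171.245.96/27
  170.171.245.128/27
  170.171.245.160/27
  170.171.245.192/27
  170.171.245.224/27
Subnets: 170.171.245.0/27, 170.171.245.32/27, 170.171.245.64/27, 170.171.245.96/27, 170.171.245.128/27, 170.171.245.160/27, 170.171.245.192/27, 170.171.245.224/27


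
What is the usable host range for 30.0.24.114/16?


Network: 30.0.0.0
Broadcast: 30.0.255.255
First usable = network + 1
Last usable = broadcast - 1
Range: 30.0.0.1 to 30.0.255.254


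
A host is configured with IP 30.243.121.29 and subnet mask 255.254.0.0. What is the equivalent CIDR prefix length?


Binary: 11111111.11111110.00000000.00000000
Count leading 1s
Prefix: /15


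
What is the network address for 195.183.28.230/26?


IP:   11000011.10110111.00011100.11100110
Mask: 11111111.11111111.11111111.11000000
AND operation:
Net:  11000011.10110111.00011100.11000000
Network: 195.183.28.192/26


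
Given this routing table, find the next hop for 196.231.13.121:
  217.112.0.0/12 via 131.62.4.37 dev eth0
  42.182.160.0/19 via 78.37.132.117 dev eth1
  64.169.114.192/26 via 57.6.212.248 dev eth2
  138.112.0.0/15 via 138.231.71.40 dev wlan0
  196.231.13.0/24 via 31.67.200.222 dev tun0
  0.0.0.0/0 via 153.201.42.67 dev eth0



Longest prefix match for 196.231.13.121:
  /12 217.112.0.0: no
  /19 42.182.160.0: no
  /26 64.169.114.192: no
  /15 138.112.0.0: no
  /24 196.231.13.0: MATCH
  /0 0.0.0.0: MATCH
Selected: next-hop 31.67.200.222 via tun0 (matched /24)


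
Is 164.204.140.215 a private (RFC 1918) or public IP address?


RFC 1918 private ranges:
  10.0.0.0/8 (10.0.0.0 - 10.255.255.255)
  172.16.0.0/12 (172.16.0.0 - 172.31.255.255)
  192.168.0.0/16 (192.168.0.0 - 192.168.255.255)
Public (not in any RFC 1918 range)


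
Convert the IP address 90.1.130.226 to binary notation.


90 = 01011010
1 = 00000001
130 = 10000010
226 = 11100010
Binary: 01011010.00000001.10000010.11100010


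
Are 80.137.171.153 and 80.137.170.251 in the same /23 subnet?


Mask: 255.255.254.0
80.137.171.153 AND mask = 80.137.170.0
80.137.170.251 AND mask = 80.137.170.0
Yes, same subnet (80.137.170.0)


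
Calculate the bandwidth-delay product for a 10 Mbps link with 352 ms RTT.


BDP = bandwidth * RTT
= 10 Mbps * 352 ms
= 10 * 1e6 * 352 / 1000 bits
= 3520000 bits
= 440000 bytes
= 429.6875 KB
BDP = 3520000 bits (440000 bytes)


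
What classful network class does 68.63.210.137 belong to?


First octet: 68
Binary: 01000100
0xxxxxxx -> Class A (1-126)
Class A, default mask 255.0.0.0 (/8)


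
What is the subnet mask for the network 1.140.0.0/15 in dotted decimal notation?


/15 means 15 network bits, 17 host bits
Binary: 11111111111111100000000000000000
Mask: 255.254.0.0


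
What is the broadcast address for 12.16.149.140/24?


Network: 12.16.149.0/24
Host bits = 8
Set all host bits to 1:
Broadcast: 12.16.149.255


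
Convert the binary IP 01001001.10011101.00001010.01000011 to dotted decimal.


01001001 = 73
10011101 = 157
00001010 = 10
01000011 = 67
IP: 73.157.10.67


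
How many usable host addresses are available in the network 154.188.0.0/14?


Host bits = 32 - 14 = 18
Total addresses = 2^18 = 262144
Usable = total - 2 (network and broadcast)
Usable hosts: 262142


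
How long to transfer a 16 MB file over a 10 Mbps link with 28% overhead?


Effective throughput = 10 * (1 - 28/100) = 7.2 Mbps
File size in Mb = 16 * 8 = 128 Mb
Time = 128 / 7.2
Time = 17.7778 seconds


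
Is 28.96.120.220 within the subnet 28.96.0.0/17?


Subnet network: 28.96.0.0
Test IP AND mask: 28.96.0.0
Yes, 28.96.120.220 is in 28.96.0.0/17


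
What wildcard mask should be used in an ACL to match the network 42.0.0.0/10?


Subnet mask: 255.192.0.0
Wildcard = 255.255.255.255 - subnet mask
255 - 255 = 0
255 - 192 = 63
255 - 0 = 255
255 - 0 = 255
Wildcard: 0.63.255.255


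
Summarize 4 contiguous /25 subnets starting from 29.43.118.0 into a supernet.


Original prefix: /25
Number of subnets: 4 = 2^2
New prefix = 25 - 2 = 23
Supernet: 29.43.118.0/23


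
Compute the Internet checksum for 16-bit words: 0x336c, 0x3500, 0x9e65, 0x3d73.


Sum all words (with carry folding):
+ 0x336c = 0x336c
+ 0x3500 = 0x686c
+ 0x9e65 = 0x06d2
+ 0x3d73 = 0x4445
One's complement: ~0x4445
Checksum = 0xbbba


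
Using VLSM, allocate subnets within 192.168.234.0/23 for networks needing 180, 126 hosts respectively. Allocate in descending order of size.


180 hosts -> /24 (254 usable): 192.168.234.0/24
126 hosts -> /25 (126 usable): 192.168.235.0/25
Allocation: 192.168.234.0/24 (180 hosts, 254 usable); 192.168.235.0/25 (126 hosts, 126 usable)


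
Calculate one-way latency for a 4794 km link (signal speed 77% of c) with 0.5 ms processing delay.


Speed = 0.77 * 3e5 km/s = 231000 km/s
Propagation delay = 4794 / 231000 = 0.0208 s = 20.7532 ms
Processing delay = 0.5 ms
Total one-way latency = 21.2532 ms


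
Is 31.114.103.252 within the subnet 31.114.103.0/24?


Subnet network: 31.114.103.0
Test IP AND mask: 31.114.103.0
Yes, 31.114.103.252 is in 31.114.103.0/24


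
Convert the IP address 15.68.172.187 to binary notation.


15 = 00001111
68 = 01000100
172 = 10101100
187 = 10111011
Binary: 00001111.01000100.10101100.10111011


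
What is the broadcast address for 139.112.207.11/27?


Network: 139.112.207.0/27
Host bits = 5
Set all host bits to 1:
Broadcast: 139.112.207.31


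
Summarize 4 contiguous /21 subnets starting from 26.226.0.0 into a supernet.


Original prefix: /21
Number of subnets: 4 = 2^2
New prefix = 21 - 2 = 19
Supernet: 26.226.0.0/19


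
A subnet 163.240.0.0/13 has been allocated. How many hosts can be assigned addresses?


Host bits = 32 - 13 = 19
Total addresses = 2^19 = 524288
Usable = total - 2 (network and broadcast)
Usable hosts: 524286


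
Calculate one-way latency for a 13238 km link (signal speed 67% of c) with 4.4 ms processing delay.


Speed = 0.67 * 3e5 km/s = 201000 km/s
Propagation delay = 13238 / 201000 = 0.0659 s = 65.8607 ms
Processing delay = 4.4 ms
Total one-way latency = 70.2607 ms


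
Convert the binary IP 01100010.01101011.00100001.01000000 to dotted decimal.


01100010 = 98
01101011 = 107
00100001 = 33
01000000 = 64
IP: 98.107.33.64


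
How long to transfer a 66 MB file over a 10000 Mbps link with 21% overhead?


Effective throughput = 10000 * (1 - 21/100) = 7900 Mbps
File size in Mb = 66 * 8 = 528 Mb
Time = 528 / 7900
Time = 0.0668 seconds


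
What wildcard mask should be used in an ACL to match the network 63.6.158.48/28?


Subnet mask: 255.255.255.240
Wildcard = 255.255.255.255 - subnet mask
255 - 255 = 0
255 - 255 = 0
255 - 255 = 0
255 - 240 = 15
Wildcard: 0.0.0.15


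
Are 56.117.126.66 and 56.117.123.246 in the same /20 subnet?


Mask: 255.255.240.0
56.117.126.66 AND mask = 56.117.112.0
56.117.123.246 AND mask = 56.117.112.0
Yes, same subnet (56.117.112.0)


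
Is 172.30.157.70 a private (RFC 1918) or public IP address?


RFC 1918 private ranges:
  10.0.0.0/8 (10.0.0.0 - 10.255.255.255)
  172.16.0.0/12 (172.16.0.0 - 172.31.255.255)
  192.168.0.0/16 (192.168.0.0 - 192.168.255.255)
Private (in 172.16.0.0/12)


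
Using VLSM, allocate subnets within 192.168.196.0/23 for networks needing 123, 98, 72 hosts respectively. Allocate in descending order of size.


123 hosts -> /25 (126 usable): 192.168.196.0/25
98 hosts -> /25 (126 usable): 192.168.196.128/25
72 hosts -> /25 (126 usable): 192.168.197.0/25
Allocation: 192.168.196.0/25 (123 hosts, 126 usable); 192.168.196.128/25 (98 hosts, 126 usable); 192.168.197.0/25 (72 hosts, 126 usable)


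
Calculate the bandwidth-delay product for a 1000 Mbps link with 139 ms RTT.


BDP = bandwidth * RTT
= 1000 Mbps * 139 ms
= 1000 * 1e6 * 139 / 1000 bits
= 139000000 bits
= 17375000 bytes
= 16967.7734 KB
BDP = 139000000 bits (17375000 bytes)


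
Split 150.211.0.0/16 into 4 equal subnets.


New prefix = 16 + 2 = 18
Each subnet has 16384 addresses
  150.211.0.0/18
  150.211.64.0/18
  150.211.128.0/18
  150.211.192.0/18
Subnets: 150.211.0.0/18, 150.211.64.0/18, 150.211.128.0/18, 150.211.192.0/18


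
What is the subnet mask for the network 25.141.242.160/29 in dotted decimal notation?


/29 means 29 network bits, 3 host bits
Binary: 11111111111111111111111111111000
Mask: 255.255.255.248


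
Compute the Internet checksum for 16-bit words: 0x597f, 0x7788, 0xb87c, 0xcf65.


Sum all words (with carry folding):
+ 0x597f = 0x597f
+ 0x7788 = 0xd107
+ 0xb87c = 0x8984
+ 0xcf65 = 0x58ea
One's complement: ~0x58ea
Checksum = 0xa715


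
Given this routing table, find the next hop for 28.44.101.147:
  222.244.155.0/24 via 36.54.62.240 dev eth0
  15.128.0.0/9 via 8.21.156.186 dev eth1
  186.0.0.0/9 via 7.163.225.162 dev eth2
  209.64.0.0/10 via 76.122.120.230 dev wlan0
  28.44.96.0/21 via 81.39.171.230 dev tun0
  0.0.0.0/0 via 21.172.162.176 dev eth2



Longest prefix match for 28.44.101.147:
  /24 222.244.155.0: no
  /9 15.128.0.0: no
  /9 186.0.0.0: no
  /10 209.64.0.0: no
  /21 28.44.96.0: MATCH
  /0 0.0.0.0: MATCH
Selected: next-hop 81.39.171.230 via tun0 (matched /21)


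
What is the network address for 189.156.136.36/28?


IP:   10111101.10011100.10001000.00100100
Mask: 11111111.11111111.11111111.11110000
AND operation:
Net:  10111101.10011100.10001000.00100000
Network: 189.156.136.32/28


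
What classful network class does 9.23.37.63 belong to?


First octet: 9
Binary: 00001001
0xxxxxxx -> Class A (1-126)
Class A, default mask 255.0.0.0 (/8)


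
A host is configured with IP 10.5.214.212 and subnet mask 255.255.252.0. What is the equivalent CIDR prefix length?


Binary: 11111111.11111111.11111100.00000000
Count leading 1s
Prefix: /22


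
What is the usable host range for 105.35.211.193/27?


Network: 105.35.211.192
Broadcast: 105.35.211.223
First usable = network + 1
Last usable = broadcast - 1
Range: 105.35.211.193 to 105.35.211.222


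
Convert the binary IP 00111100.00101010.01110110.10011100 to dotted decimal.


00111100 = 60
00101010 = 42
01110110 = 118
10011100 = 156
IP: 60.42.118.156


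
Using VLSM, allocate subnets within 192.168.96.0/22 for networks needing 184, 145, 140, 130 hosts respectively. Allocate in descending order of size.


184 hosts -> /24 (254 usable): 192.168.96.0/24
145 hosts -> /24 (254 usable): 192.168.97.0/24
140 hosts -> /24 (254 usable): 192.168.98.0/24
130 hosts -> /24 (254 usable): 192.168.99.0/24
Allocation: 192.168.96.0/24 (184 hosts, 254 usable); 192.168.97.0/24 (145 hosts, 254 usable); 192.168.98.0/24 (140 hosts, 254 usable); 192.168.99.0/24 (130 hosts, 254 usable)


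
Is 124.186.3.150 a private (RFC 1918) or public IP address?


RFC 1918 private ranges:
  10.0.0.0/8 (10.0.0.0 - 10.255.255.255)
  172.16.0.0/12 (172.16.0.0 - 172.31.255.255)
  192.168.0.0/16 (192.168.0.0 - 192.168.255.255)
Public (not in any RFC 1918 range)


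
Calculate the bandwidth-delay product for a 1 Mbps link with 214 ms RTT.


BDP = bandwidth * RTT
= 1 Mbps * 214 ms
= 1 * 1e6 * 214 / 1000 bits
= 214000 bits
= 26750 bytes
= 26.123 KB
BDP = 214000 bits (26750 bytes)


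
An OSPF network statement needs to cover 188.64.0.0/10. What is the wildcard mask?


Subnet mask: 255.192.0.0
Wildcard = 255.255.255.255 - subnet mask
255 - 255 = 0
255 - 192 = 63
255 - 0 = 255
255 - 0 = 255
Wildcard: 0.63.255.255


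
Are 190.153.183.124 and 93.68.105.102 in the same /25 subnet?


Mask: 255.255.255.128
190.153.183.124 AND mask = 190.153.183.0
93.68.105.102 AND mask = 93.68.105.0
No, different subnets (190.153.183.0 vs 93.68.105.0)


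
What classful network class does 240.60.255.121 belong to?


First octet: 240
Binary: 11110000
1111xxxx -> Class E (240-255)
Class E (reserved), default mask N/A


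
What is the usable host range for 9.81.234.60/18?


Network: 9.81.192.0
Broadcast: 9.81.255.255
First usable = network + 1
Last usable = broadcast - 1
Range: 9.81.192.1 to 9.81.255.254


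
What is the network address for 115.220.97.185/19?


IP:   01110011.11011100.01100001.10111001
Mask: 11111111.11111111.11100000.00000000
AND operation:
Net:  01110011.11011100.01100000.00000000
Network: 115.220.96.0/19


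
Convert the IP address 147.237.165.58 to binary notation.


147 = 10010011
237 = 11101101
165 = 10100101
58 = 00111010
Binary: 10010011.11101101.10100101.00111010


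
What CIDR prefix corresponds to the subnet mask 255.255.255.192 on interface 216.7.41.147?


Binary: 11111111.11111111.11111111.11000000
Count leading 1s
Prefix: /26


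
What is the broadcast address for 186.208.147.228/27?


Network: 186.208.147.224/27
Host bits = 5
Set all host bits to 1:
Broadcast: 186.208.147.255


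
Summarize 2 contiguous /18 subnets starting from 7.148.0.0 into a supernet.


Original prefix: /18
Number of subnets: 2 = 2^1
New prefix = 18 - 1 = 17
Supernet: 7.148.0.0/17


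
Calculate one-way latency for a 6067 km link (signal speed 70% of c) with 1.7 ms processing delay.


Speed = 0.7 * 3e5 km/s = 210000 km/s
Propagation delay = 6067 / 210000 = 0.0289 s = 28.8905 ms
Processing delay = 1.7 ms
Total one-way latency = 30.5905 ms


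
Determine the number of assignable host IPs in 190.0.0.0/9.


Host bits = 32 - 9 = 23
Total addresses = 2^23 = 8388608
Usable = total - 2 (network and broadcast)
Usable hosts: 8388606


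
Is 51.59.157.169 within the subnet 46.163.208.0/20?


Subnet network: 46.163.208.0
Test IP AND mask: 51.59.144.0
No, 51.59.157.169 is not in 46.163.208.0/20


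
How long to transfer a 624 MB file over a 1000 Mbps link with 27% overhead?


Effective throughput = 1000 * (1 - 27/100) = 730 Mbps
File size in Mb = 624 * 8 = 4992 Mb
Time = 4992 / 730
Time = 6.8384 seconds


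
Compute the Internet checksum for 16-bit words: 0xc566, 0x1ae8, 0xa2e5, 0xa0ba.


Sum all words (with carry folding):
+ 0xc566 = 0xc566
+ 0x1ae8 = 0xe04e
+ 0xa2e5 = 0x8334
+ 0xa0ba = 0x23ef
One's complement: ~0x23ef
Checksum = 0xdc10


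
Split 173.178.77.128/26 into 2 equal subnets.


New prefix = 26 + 1 = 27
Each subnet has 32 addresses
  173.178.77.128/27
  173.178.77.160/27
Subnets: 173.178.77.128/27, 173.178.77.160/27


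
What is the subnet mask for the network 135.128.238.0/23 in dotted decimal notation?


/23 means 23 network bits, 9 host bits
Binary: 11111111111111111111111000000000
Mask: 255.255.254.0


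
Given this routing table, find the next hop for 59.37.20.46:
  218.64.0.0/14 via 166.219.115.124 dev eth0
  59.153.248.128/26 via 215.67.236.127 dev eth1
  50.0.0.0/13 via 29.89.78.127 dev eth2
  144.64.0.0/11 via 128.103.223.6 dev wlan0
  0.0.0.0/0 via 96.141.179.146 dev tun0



Longest prefix match for 59.37.20.46:
  /14 218.64.0.0: no
  /26 59.153.248.128: no
  /13 50.0.0.0: no
  /11 144.64.0.0: no
  /0 0.0.0.0: MATCH
Selected: next-hop 96.141.179.146 via tun0 (matched /0)


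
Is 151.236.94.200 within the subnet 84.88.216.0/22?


Subnet network: 84.88.216.0
Test IP AND mask: 151.236.92.0
No, 151.236.94.200 is not in 84.88.216.0/22


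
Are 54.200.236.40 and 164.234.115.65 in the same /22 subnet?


Mask: 255.255.252.0
54.200.236.40 AND mask = 54.200.236.0
164.234.115.65 AND mask = 164.234.112.0
No, different subnets (54.200.236.0 vs 164.234.112.0)


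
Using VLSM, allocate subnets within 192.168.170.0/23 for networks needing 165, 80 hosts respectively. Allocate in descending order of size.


165 hosts -> /24 (254 usable): 192.168.170.0/24
80 hosts -> /25 (126 usable): 192.168.171.0/25
Allocation: 192.168.170.0/24 (165 hosts, 254 usable); 192.168.171.0/25 (80 hosts, 126 usable)


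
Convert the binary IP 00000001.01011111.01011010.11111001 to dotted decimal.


00000001 = 1
01011111 = 95
01011010 = 90
11111001 = 249
IP: 1.95.90.249


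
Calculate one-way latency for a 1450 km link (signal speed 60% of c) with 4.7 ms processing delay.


Speed = 0.6 * 3e5 km/s = 180000 km/s
Propagation delay = 1450 / 180000 = 0.0081 s = 8.0556 ms
Processing delay = 4.7 ms
Total one-way latency = 12.7556 ms


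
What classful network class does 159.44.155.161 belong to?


First octet: 159
Binary: 10011111
10xxxxxx -> Class B (128-191)
Class B, default mask 255.255.0.0 (/16)


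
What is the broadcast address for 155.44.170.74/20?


Network: 155.44.160.0/20
Host bits = 12
Set all host bits to 1:
Broadcast: 155.44.175.255


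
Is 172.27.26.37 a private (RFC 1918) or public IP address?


RFC 1918 private ranges:
  10.0.0.0/8 (10.0.0.0 - 10.255.255.255)
  172.16.0.0/12 (172.16.0.0 - 172.31.255.255)
  192.168.0.0/16 (192.168.0.0 - 192.168.255.255)
Private (in 172.16.0.0/12)


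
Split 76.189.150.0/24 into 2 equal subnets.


New prefix = 24 + 1 = 25
Each subnet has 128 addresses
  76.189.150.0/25
  76.189.150.128/25
Subnets: 76.189.150.0/25, 76.189.150.128/25


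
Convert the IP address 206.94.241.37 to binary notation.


206 = 11001110
94 = 01011110
241 = 11110001
37 = 00100101
Binary: 11001110.01011110.11110001.00100101


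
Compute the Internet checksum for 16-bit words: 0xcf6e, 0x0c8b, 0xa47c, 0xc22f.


Sum all words (with carry folding):
+ 0xcf6e = 0xcf6e
+ 0x0c8b = 0xdbf9
+ 0xa47c = 0x8076
+ 0xc22f = 0x42a6
One's complement: ~0x42a6
Checksum = 0xbd59


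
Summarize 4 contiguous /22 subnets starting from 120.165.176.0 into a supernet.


Original prefix: /22
Number of subnets: 4 = 2^2
New prefix = 22 - 2 = 20
Supernet: 120.165.176.0/20


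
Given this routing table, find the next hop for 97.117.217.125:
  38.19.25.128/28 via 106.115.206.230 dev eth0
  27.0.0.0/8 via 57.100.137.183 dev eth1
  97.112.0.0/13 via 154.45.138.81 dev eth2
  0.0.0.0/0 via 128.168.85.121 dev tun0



Longest prefix match for 97.117.217.125:
  /28 38.19.25.128: no
  /8 27.0.0.0: no
  /13 97.112.0.0: MATCH
  /0 0.0.0.0: MATCH
Selected: next-hop 154.45.138.81 via eth2 (matched /13)


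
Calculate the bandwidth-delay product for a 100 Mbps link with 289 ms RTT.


BDP = bandwidth * RTT
= 100 Mbps * 289 ms
= 100 * 1e6 * 289 / 1000 bits
= 28900000 bits
= 3612500 bytes
= 3527.832 KB
BDP = 28900000 bits (3612500 bytes)


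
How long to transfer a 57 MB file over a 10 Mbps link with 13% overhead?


Effective throughput = 10 * (1 - 13/100) = 8.7 Mbps
File size in Mb = 57 * 8 = 456 Mb
Time = 456 / 8.7
Time = 52.4138 seconds


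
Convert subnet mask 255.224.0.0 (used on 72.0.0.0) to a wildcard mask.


Subnet mask: 255.224.0.0
Wildcard = 255.255.255.255 - subnet mask
255 - 255 = 0
255 - 224 = 31
255 - 0 = 255
255 - 0 = 255
Wildcard: 0.31.255.255


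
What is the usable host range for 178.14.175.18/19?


Network: 178.14.160.0
Broadcast: 178.14.191.255
First usable = network + 1
Last usable = broadcast - 1
Range: 178.14.160.1 to 178.14.191.254


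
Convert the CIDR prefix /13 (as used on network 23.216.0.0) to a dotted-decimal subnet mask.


/13 means 13 network bits, 19 host bits
Binary: 11111111111110000000000000000000
Mask: 255.248.0.0


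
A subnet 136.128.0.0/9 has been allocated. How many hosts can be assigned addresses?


Host bits = 32 - 9 = 23
Total addresses = 2^23 = 8388608
Usable = total - 2 (network and broadcast)
Usable hosts: 8388606


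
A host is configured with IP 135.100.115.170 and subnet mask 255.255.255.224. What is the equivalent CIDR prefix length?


Binary: 11111111.11111111.11111111.11100000
Count leading 1s
Prefix: /27


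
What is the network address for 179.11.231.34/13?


IP:   10110011.00001011.11100111.00100010
Mask: 11111111.11111000.00000000.00000000
AND operation:
Net:  10110011.00001000.00000000.00000000
Network: 179.8.0.0/13


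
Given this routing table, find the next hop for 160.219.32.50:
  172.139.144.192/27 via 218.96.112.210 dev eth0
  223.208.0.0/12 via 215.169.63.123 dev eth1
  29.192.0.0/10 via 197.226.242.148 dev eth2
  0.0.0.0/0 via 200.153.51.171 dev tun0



Longest prefix match for 160.219.32.50:
  /27 172.139.144.192: no
  /12 223.208.0.0: no
  /10 29.192.0.0: no
  /0 0.0.0.0: MATCH
Selected: next-hop 200.153.51.171 via tun0 (matched /0)


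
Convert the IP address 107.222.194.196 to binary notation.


107 = 01101011
222 = 11011110
194 = 11000010
196 = 11000100
Binary: 01101011.11011110.11000010.11000100


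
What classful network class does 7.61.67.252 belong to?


First octet: 7
Binary: 00000111
0xxxxxxx -> Class A (1-126)
Class A, default mask 255.0.0.0 (/8)


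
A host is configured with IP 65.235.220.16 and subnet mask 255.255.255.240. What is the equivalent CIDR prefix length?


Binary: 11111111.11111111.11111111.11110000
Count leading 1s
Prefix: /28


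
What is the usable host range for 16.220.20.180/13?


Network: 16.216.0.0
Broadcast: 16.223.255.255
First usable = network + 1
Last usable = broadcast - 1
Range: 16.216.0.1 to 16.223.255.254


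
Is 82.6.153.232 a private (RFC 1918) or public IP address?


RFC 1918 private ranges:
  10.0.0.0/8 (10.0.0.0 - 10.255.255.255)
  172.16.0.0/12 (172.16.0.0 - 172.31.255.255)
  192.168.0.0/16 (192.168.0.0 - 192.168.255.255)
Public (not in any RFC 1918 range)


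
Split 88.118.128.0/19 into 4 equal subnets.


New prefix = 19 + 2 = 21
Each subnet has 2048 addresses
  88.118.128.0/21
  88.118.136.0/21
  88.118.144.0/21
  88.118.152.0/21
Subnets: 88.118.128.0/21, 88.118.136.0/21, 88.118.144.0/21, 88.118.152.0/21


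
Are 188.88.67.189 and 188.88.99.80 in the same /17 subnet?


Mask: 255.255.128.0
188.88.67.189 AND mask = 188.88.0.0
188.88.99.80 AND mask = 188.88.0.0
Yes, same subnet (188.88.0.0)


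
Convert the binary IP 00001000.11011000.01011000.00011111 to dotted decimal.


00001000 = 8
11011000 = 216
01011000 = 88
00011111 = 31
IP: 8.216.88.31


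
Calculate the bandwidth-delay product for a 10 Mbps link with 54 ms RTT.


BDP = bandwidth * RTT
= 10 Mbps * 54 ms
= 10 * 1e6 * 54 / 1000 bits
= 540000 bits
= 67500 bytes
= 65.918 KB
BDP = 540000 bits (67500 bytes)


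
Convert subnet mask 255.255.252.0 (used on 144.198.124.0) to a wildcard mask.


Subnet mask: 255.255.252.0
Wildcard = 255.255.255.255 - subnet mask
255 - 255 = 0
255 - 255 = 0
255 - 252 = 3
255 - 0 = 255
Wildcard: 0.0.3.255


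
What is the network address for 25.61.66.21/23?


IP:   00011001.00111101.01000010.00010101
Mask: 11111111.11111111.11111110.00000000
AND operation:
Net:  00011001.00111101.01000010.00000000
Network: 25.61.66.0/23


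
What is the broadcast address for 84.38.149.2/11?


Network: 84.32.0.0/11
Host bits = 21
Set all host bits to 1:
Broadcast: 84.63.255.255


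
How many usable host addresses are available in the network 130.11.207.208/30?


Host bits = 32 - 30 = 2
Total addresses = 2^2 = 4
Usable = total - 2 (network and broadcast)
Usable hosts: 2


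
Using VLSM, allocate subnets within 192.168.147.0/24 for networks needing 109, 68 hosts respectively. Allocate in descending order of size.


109 hosts -> /25 (126 usable): 192.168.147.0/25
68 hosts -> /25 (126 usable): 192.168.147.128/25
Allocation: 192.168.147.0/25 (109 hosts, 126 usable); 192.168.147.128/25 (68 hosts, 126 usable)


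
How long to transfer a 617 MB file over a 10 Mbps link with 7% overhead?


Effective throughput = 10 * (1 - 7/100) = 9.3 Mbps
File size in Mb = 617 * 8 = 4936 Mb
Time = 4936 / 9.3
Time = 530.7527 seconds


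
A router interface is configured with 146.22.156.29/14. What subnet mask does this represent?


/14 means 14 network bits, 18 host bits
Binary: 11111111111111000000000000000000
Mask: 255.252.0.0


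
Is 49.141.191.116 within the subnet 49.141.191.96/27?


Subnet network: 49.141.191.96
Test IP AND mask: 49.141.191.96
Yes, 49.141.191.116 is in 49.141.191.96/27


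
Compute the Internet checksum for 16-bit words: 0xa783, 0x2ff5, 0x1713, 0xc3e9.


Sum all words (with carry folding):
+ 0xa783 = 0xa783
+ 0x2ff5 = 0xd778
+ 0x1713 = 0xee8b
+ 0xc3e9 = 0xb275
One's complement: ~0xb275
Checksum = 0x4d8a


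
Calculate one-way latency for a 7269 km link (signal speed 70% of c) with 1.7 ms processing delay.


Speed = 0.7 * 3e5 km/s = 210000 km/s
Propagation delay = 7269 / 210000 = 0.0346 s = 34.6143 ms
Processing delay = 1.7 ms
Total one-way latency = 36.3143 ms


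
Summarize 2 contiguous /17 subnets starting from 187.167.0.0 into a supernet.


Original prefix: /17
Number of subnets: 2 = 2^1
New prefix = 17 - 1 = 16
Supernet: 187.167.0.0/16


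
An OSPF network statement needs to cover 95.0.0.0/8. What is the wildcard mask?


Subnet mask: 255.0.0.0
Wildcard = 255.255.255.255 - subnet mask
255 - 255 = 0
255 - 0 = 255
255 - 0 = 255
255 - 0 = 255
Wildcard: 0.255.255.255


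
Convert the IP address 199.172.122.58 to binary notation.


199 = 11000111
172 = 10101100
122 = 01111010
58 = 00111010
Binary: 11000111.10101100.01111010.00111010


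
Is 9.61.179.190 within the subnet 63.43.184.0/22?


Subnet network: 63.43.184.0
Test IP AND mask: 9.61.176.0
No, 9.61.179.190 is not in 63.43.184.0/22


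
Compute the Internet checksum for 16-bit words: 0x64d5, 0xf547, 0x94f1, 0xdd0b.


Sum all words (with carry folding):
+ 0x64d5 = 0x64d5
+ 0xf547 = 0x5a1d
+ 0x94f1 = 0xef0e
+ 0xdd0b = 0xcc1a
One's complement: ~0xcc1a
Checksum = 0x33e5


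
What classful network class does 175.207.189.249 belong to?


First octet: 175
Binary: 10101111
10xxxxxx -> Class B (128-191)
Class B, default mask 255.255.0.0 (/16)


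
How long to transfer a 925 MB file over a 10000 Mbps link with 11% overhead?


Effective throughput = 10000 * (1 - 11/100) = 8900 Mbps
File size in Mb = 925 * 8 = 7400 Mb
Time = 7400 / 8900
Time = 0.8315 seconds


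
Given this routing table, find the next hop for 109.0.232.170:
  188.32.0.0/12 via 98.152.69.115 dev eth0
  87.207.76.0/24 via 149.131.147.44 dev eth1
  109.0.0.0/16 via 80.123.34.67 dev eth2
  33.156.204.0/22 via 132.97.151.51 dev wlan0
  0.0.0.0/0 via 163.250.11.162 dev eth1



Longest prefix match for 109.0.232.170:
  /12 188.32.0.0: no
  /24 87.207.76.0: no
  /16 109.0.0.0: MATCH
  /22 33.156.204.0: no
  /0 0.0.0.0: MATCH
Selected: next-hop 80.123.34.67 via eth2 (matched /16)


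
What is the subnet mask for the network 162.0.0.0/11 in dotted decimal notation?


/11 means 11 network bits, 21 host bits
Binary: 11111111111000000000000000000000
Mask: 255.224.0.0


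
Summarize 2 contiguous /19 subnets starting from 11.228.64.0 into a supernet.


Original prefix: /19
Number of subnets: 2 = 2^1
New prefix = 19 - 1 = 18
Supernet: 11.228.64.0/18


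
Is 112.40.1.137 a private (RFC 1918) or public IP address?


RFC 1918 private ranges:
  10.0.0.0/8 (10.0.0.0 - 10.255.255.255)
  172.16.0.0/12 (172.16.0.0 - 172.31.255.255)
  192.168.0.0/16 (192.168.0.0 - 192.168.255.255)
Public (not in any RFC 1918 range)


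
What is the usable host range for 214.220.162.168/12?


Network: 214.208.0.0
Broadcast: 214.223.255.255
First usable = network + 1
Last usable = broadcast - 1
Range: 214.208.0.1 to 214.223.255.254


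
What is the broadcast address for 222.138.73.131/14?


Network: 222.136.0.0/14
Host bits = 18
Set all host bits to 1:
Broadcast: 222.139.255.255


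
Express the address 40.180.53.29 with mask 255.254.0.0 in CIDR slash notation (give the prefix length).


Binary: 11111111.11111110.00000000.00000000
Count leading 1s
Prefix: /15


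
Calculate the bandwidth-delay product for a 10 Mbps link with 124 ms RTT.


BDP = bandwidth * RTT
= 10 Mbps * 124 ms
= 10 * 1e6 * 124 / 1000 bits
= 1240000 bits
= 155000 bytes
= 151.3672 KB
BDP = 1240000 bits (155000 bytes)


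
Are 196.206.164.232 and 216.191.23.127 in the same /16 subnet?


Mask: 255.255.0.0
196.206.164.232 AND mask = 196.206.0.0
216.191.23.127 AND mask = 216.191.0.0
No, different subnets (196.206.0.0 vs 216.191.0.0)


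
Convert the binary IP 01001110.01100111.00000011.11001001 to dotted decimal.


01001110 = 78
01100111 = 103
00000011 = 3
11001001 = 201
IP: 78.103.3.201


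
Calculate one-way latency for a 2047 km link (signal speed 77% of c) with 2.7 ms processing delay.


Speed = 0.77 * 3e5 km/s = 231000 km/s
Propagation delay = 2047 / 231000 = 0.0089 s = 8.8615 ms
Processing delay = 2.7 ms
Total one-way latency = 11.5615 ms


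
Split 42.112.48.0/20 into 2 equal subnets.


New prefix = 20 + 1 = 21
Each subnet has 2048 addresses
  42.112.48.0/21
  42.112.56.0/21
Subnets: 42.112.48.0/21, 42.112.56.0/21


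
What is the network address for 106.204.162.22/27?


IP:   01101010.11001100.10100010.00010110
Mask: 11111111.11111111.11111111.11100000
AND operation:
Net:  01101010.11001100.10100010.00000000
Network: 106.204.162.0/27


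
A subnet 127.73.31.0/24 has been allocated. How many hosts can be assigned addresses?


Host bits = 32 - 24 = 8
Total addresses = 2^8 = 256
Usable = total - 2 (network and broadcast)
Usable hosts: 254


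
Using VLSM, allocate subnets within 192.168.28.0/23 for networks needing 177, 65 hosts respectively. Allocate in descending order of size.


177 hosts -> /24 (254 usable): 192.168.28.0/24
65 hosts -> /25 (126 usable): 192.168.29.0/25
Allocation: 192.168.28.0/24 (177 hosts, 254 usable); 192.168.29.0/25 (65 hosts, 126 usable)


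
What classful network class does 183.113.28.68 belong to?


First octet: 183
Binary: 10110111
10xxxxxx -> Class B (128-191)
Class B, default mask 255.255.0.0 (/16)


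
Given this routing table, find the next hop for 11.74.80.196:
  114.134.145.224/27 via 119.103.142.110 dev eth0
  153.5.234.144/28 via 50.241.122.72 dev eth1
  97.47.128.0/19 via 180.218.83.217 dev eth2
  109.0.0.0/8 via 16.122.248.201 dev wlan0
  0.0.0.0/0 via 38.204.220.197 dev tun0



Longest prefix match for 11.74.80.196:
  /27 114.134.145.224: no
  /28 153.5.234.144: no
  /19 97.47.128.0: no
  /8 109.0.0.0: no
  /0 0.0.0.0: MATCH
Selected: next-hop 38.204.220.197 via tun0 (matched /0)


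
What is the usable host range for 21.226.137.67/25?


Network: 21.226.137.0
Broadcast: 21.226.137.127
First usable = network + 1
Last usable = broadcast - 1
Range: 21.226.137.1 to 21.226.137.126


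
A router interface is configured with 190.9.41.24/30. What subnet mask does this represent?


/30 means 30 network bits, 2 host bits
Binary: 11111111111111111111111111111100
Mask: 255.255.255.252


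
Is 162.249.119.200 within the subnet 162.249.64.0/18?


Subnet network: 162.249.64.0
Test IP AND mask: 162.249.64.0
Yes, 162.249.119.200 is in 162.249.64.0/18


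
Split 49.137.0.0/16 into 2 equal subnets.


New prefix = 16 + 1 = 17
Each subnet has 32768 addresses
  49.137.0.0/17
  49.137.128.0/17
Subnets: 49.137.0.0/17, 49.137.128.0/17


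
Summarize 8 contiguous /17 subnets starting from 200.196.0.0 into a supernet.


Original prefix: /17
Number of subnets: 8 = 2^3
New prefix = 17 - 3 = 14
Supernet: 200.196.0.0/14


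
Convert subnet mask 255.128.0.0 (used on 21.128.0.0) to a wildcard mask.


Subnet mask: 255.128.0.0
Wildcard = 255.255.255.255 - subnet mask
255 - 255 = 0
255 - 128 = 127
255 - 0 = 255
255 - 0 = 255
Wildcard: 0.127.255.255


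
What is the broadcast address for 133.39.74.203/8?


Network: 133.0.0.0/8
Host bits = 24
Set all host bits to 1:
Broadcast: 133.255.255.255


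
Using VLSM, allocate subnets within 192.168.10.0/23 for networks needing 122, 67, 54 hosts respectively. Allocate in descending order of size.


122 hosts -> /25 (126 usable): 192.168.10.0/25
67 hosts -> /25 (126 usable): 192.168.10.128/25
54 hosts -> /26 (62 usable): 192.168.11.0/26
Allocation: 192.168.10.0/25 (122 hosts, 126 usable); 192.168.10.128/25 (67 hosts, 126 usable); 192.168.11.0/26 (54 hosts, 62 usable)


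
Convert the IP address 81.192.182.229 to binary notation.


81 = 01010001
192 = 11000000
182 = 10110110
229 = 11100101
Binary: 01010001.11000000.10110110.11100101


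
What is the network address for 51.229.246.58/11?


IP:   00110011.11100101.11110110.00111010
Mask: 11111111.11100000.00000000.00000000
AND operation:
Net:  00110011.11100000.00000000.00000000
Network: 51.224.0.0/11


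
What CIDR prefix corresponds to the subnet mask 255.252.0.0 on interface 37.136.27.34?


Binary: 11111111.11111100.00000000.00000000
Count leading 1s
Prefix: /14


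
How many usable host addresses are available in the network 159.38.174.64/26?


Host bits = 32 - 26 = 6
Total addresses = 2^6 = 64
Usable = total - 2 (network and broadcast)
Usable hosts: 62


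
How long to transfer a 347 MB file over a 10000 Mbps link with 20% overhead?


Effective throughput = 10000 * (1 - 20/100) = 8000 Mbps
File size in Mb = 347 * 8 = 2776 Mb
Time = 2776 / 8000
Time = 0.347 seconds


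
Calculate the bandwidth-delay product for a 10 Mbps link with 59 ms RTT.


BDP = bandwidth * RTT
= 10 Mbps * 59 ms
= 10 * 1e6 * 59 / 1000 bits
= 590000 bits
= 73750 bytes
= 72.0215 KB
BDP = 590000 bits (73750 bytes)


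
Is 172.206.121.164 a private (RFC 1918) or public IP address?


RFC 1918 private ranges:
  10.0.0.0/8 (10.0.0.0 - 10.255.255.255)
  172.16.0.0/12 (172.16.0.0 - 172.31.255.255)
  192.168.0.0/16 (192.168.0.0 - 192.168.255.255)
Public (not in any RFC 1918 range)


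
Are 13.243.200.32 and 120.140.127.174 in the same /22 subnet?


Mask: 255.255.252.0
13.243.200.32 AND mask = 13.243.200.0
120.140.127.174 AND mask = 120.140.124.0
No, different subnets (13.243.200.0 vs 120.140.124.0)


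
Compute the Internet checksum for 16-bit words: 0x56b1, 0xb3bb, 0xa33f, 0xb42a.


Sum all words (with carry folding):
+ 0x56b1 = 0x56b1
+ 0xb3bb = 0x0a6d
+ 0xa33f = 0xadac
+ 0xb42a = 0x61d7
One's complement: ~0x61d7
Checksum = 0x9e28


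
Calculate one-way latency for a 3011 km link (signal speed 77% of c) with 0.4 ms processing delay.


Speed = 0.77 * 3e5 km/s = 231000 km/s
Propagation delay = 3011 / 231000 = 0.013 s = 13.0346 ms
Processing delay = 0.4 ms
Total one-way latency = 13.4346 ms


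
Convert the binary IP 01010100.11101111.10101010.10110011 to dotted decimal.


01010100 = 84
11101111 = 239
10101010 = 170
10110011 = 179
IP: 84.239.170.179


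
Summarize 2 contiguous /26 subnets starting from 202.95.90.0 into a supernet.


Original prefix: /26
Number of subnets: 2 = 2^1
New prefix = 26 - 1 = 25
Supernet: 202.95.90.0/25


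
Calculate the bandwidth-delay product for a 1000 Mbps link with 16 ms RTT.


BDP = bandwidth * RTT
= 1000 Mbps * 16 ms
= 1000 * 1e6 * 16 / 1000 bits
= 16000000 bits
= 2000000 bytes
= 1953.125 KB
BDP = 16000000 bits (2000000 bytes)


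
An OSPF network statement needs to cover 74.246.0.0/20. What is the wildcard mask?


Subnet mask: 255.255.240.0
Wildcard = 255.255.255.255 - subnet mask
255 - 255 = 0
255 - 255 = 0
255 - 240 = 15
255 - 0 = 255
Wildcard: 0.0.15.255


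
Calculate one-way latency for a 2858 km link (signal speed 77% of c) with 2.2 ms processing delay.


Speed = 0.77 * 3e5 km/s = 231000 km/s
Propagation delay = 2858 / 231000 = 0.0124 s = 12.3723 ms
Processing delay = 2.2 ms
Total one-way latency = 14.5723 ms
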